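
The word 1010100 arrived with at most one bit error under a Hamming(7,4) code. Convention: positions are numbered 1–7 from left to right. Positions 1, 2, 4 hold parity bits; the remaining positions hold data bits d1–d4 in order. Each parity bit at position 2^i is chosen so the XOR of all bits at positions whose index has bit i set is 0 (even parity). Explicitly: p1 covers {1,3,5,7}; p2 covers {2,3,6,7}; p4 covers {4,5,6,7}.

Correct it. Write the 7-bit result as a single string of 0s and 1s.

s1 (pos 1,3,5,7): 1⊕1⊕1⊕0 = 1
s2 (pos 2,3,6,7): 0⊕1⊕0⊕0 = 1
s4 (pos 4,5,6,7): 0⊕1⊕0⊕0 = 1
Syndrome s4…s1 = 111 → error at position 7.
Flip position 7: 1010100 → 1010101

1010101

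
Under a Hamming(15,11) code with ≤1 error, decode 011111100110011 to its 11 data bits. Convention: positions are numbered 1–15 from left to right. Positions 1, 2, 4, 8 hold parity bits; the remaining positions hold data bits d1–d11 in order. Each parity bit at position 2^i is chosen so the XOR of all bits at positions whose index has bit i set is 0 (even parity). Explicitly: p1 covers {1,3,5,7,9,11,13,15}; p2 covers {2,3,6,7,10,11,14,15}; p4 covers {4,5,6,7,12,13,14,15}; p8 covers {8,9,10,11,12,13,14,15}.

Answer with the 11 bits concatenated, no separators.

11110110011

s1 (pos 1,3,5,7,9,11,13,15): 0⊕1⊕1⊕1⊕0⊕1⊕0⊕1 = 1
s2 (pos 2,3,6,7,10,11,14,15): 1⊕1⊕1⊕1⊕1⊕1⊕1⊕1 = 0
s4 (pos 4,5,6,7,12,13,14,15): 1⊕1⊕1⊕1⊕0⊕0⊕1⊕1 = 0
s8 (pos 8,9,10,11,12,13,14,15): 0⊕0⊕1⊕1⊕0⊕0⊕1⊕1 = 0
Syndrome s8…s1 = 0001 → error at position 1.
Flip position 1: 011111100110011 → 111111100110011
Read data bits from positions 3,5,6,7,9,10,11,12,13,14,15: 11110110011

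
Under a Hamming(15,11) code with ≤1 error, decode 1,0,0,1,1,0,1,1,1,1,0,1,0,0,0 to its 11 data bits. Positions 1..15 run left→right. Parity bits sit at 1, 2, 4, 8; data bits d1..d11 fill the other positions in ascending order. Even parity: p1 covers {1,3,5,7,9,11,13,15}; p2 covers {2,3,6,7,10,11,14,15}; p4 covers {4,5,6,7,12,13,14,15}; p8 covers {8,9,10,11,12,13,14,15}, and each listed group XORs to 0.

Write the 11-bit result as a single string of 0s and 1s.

01011101000

s1 (pos 1,3,5,7,9,11,13,15): 1⊕0⊕1⊕1⊕1⊕0⊕0⊕0 = 0
s2 (pos 2,3,6,7,10,11,14,15): 0⊕0⊕0⊕1⊕1⊕0⊕0⊕0 = 0
s4 (pos 4,5,6,7,12,13,14,15): 1⊕1⊕0⊕1⊕1⊕0⊕0⊕0 = 0
s8 (pos 8,9,10,11,12,13,14,15): 1⊕1⊕1⊕0⊕1⊕0⊕0⊕0 = 0
Syndrome s8…s1 = 0000 → no error.
Read data bits from positions 3,5,6,7,9,10,11,12,13,14,15: 01011101000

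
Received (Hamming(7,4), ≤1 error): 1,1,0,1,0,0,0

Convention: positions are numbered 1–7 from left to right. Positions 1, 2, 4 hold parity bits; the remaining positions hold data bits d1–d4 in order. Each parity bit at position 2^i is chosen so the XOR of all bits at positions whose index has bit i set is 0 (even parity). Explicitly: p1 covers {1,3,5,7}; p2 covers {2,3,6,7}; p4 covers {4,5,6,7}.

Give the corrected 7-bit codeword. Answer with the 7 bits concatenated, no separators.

1101001

s1 (pos 1,3,5,7): 1⊕0⊕0⊕0 = 1
s2 (pos 2,3,6,7): 1⊕0⊕0⊕0 = 1
s4 (pos 4,5,6,7): 1⊕0⊕0⊕0 = 1
Syndrome s4…s1 = 111 → error at position 7.
Flip position 7: 1101000 → 1101001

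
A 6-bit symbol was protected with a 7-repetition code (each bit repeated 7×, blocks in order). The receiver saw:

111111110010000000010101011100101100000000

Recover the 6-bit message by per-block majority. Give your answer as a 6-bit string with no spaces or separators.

100100

Block 1 (1111111): 7 ones → 1
Block 2 (1001000): 2 ones → 0
Block 3 (0000010): 1 one → 0
Block 4 (1010111): 5 ones → 1
Block 5 (0010110): 3 ones → 0
Block 6 (0000000): 0 ones → 0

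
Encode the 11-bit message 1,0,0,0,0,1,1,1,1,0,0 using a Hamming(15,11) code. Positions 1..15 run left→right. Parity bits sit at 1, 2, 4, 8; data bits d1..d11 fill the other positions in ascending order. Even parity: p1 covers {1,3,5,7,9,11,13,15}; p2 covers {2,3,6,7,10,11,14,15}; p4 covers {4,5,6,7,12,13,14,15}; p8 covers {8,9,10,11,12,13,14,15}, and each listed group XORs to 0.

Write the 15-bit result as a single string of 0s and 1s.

Place data at non-parity positions: p1 p2 1 p4 0 0 0 p8 0 1 1 1 1 0 0
p1 (pos 1,3,5,7,9,11,13,15): XOR of data positions = 1⊕0⊕0⊕0⊕1⊕1⊕0 = 1
p2 (pos 2,3,6,7,10,11,14,15): XOR of data positions = 1⊕0⊕0⊕1⊕1⊕0⊕0 = 1
p4 (pos 4,5,6,7,12,13,14,15): XOR of data positions = 0⊕0⊕0⊕1⊕1⊕0⊕0 = 0
p8 (pos 8,9,10,11,12,13,14,15): XOR of data positions = 0⊕1⊕1⊕1⊕1⊕0⊕0 = 0
Codeword: 111000000111100

111000000111100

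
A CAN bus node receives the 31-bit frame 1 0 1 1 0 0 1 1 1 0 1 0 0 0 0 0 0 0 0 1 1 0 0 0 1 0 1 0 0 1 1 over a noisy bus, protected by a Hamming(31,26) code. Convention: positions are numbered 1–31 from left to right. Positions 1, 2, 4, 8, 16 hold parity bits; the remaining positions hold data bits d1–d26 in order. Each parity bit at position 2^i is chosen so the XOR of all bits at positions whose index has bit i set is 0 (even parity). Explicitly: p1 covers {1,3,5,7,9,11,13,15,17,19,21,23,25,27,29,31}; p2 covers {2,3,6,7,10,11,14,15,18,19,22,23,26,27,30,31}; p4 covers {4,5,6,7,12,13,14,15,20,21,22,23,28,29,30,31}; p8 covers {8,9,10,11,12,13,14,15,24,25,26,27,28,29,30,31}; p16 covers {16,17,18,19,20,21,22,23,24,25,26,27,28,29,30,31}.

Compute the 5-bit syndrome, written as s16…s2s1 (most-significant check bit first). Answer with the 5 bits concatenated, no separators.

01001

s1 (pos 1,3,5,7,9,11,13,15,17,19,21,23,25,27,29,31): 1⊕1⊕0⊕1⊕1⊕1⊕0⊕0⊕0⊕0⊕1⊕0⊕1⊕1⊕0⊕1 = 1
s2 (pos 2,3,6,7,10,11,14,15,18,19,22,23,26,27,30,31): 0⊕1⊕0⊕1⊕0⊕1⊕0⊕0⊕0⊕0⊕0⊕0⊕0⊕1⊕1⊕1 = 0
s4 (pos 4,5,6,7,12,13,14,15,20,21,22,23,28,29,30,31): 1⊕0⊕0⊕1⊕0⊕0⊕0⊕0⊕1⊕1⊕0⊕0⊕0⊕0⊕1⊕1 = 0
s8 (pos 8,9,10,11,12,13,14,15,24,25,26,27,28,29,30,31): 1⊕1⊕0⊕1⊕0⊕0⊕0⊕0⊕0⊕1⊕0⊕1⊕0⊕0⊕1⊕1 = 1
s16 (pos 16,17,18,19,20,21,22,23,24,25,26,27,28,29,30,31): 0⊕0⊕0⊕0⊕1⊕1⊕0⊕0⊕0⊕1⊕0⊕1⊕0⊕0⊕1⊕1 = 0
Syndrome s16…s1 = 01001 → error at position 9.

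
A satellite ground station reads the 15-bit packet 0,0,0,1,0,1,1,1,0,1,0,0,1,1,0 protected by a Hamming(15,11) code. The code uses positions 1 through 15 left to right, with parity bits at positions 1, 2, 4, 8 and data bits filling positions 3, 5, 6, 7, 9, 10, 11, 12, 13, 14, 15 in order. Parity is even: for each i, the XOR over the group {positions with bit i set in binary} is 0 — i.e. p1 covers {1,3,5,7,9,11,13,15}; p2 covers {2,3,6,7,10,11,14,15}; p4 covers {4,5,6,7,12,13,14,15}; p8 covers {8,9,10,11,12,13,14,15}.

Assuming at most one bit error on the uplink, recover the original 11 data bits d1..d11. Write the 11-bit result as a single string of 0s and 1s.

s1 (pos 1,3,5,7,9,11,13,15): 0⊕0⊕0⊕1⊕0⊕0⊕1⊕0 = 0
s2 (pos 2,3,6,7,10,11,14,15): 0⊕0⊕1⊕1⊕1⊕0⊕1⊕0 = 0
s4 (pos 4,5,6,7,12,13,14,15): 1⊕0⊕1⊕1⊕0⊕1⊕1⊕0 = 1
s8 (pos 8,9,10,11,12,13,14,15): 1⊕0⊕1⊕0⊕0⊕1⊕1⊕0 = 0
Syndrome s8…s1 = 0100 → error at position 4.
Flip position 4: 000101110100110 → 000001110100110
Read data bits from positions 3,5,6,7,9,10,11,12,13,14,15: 00110100110

00110100110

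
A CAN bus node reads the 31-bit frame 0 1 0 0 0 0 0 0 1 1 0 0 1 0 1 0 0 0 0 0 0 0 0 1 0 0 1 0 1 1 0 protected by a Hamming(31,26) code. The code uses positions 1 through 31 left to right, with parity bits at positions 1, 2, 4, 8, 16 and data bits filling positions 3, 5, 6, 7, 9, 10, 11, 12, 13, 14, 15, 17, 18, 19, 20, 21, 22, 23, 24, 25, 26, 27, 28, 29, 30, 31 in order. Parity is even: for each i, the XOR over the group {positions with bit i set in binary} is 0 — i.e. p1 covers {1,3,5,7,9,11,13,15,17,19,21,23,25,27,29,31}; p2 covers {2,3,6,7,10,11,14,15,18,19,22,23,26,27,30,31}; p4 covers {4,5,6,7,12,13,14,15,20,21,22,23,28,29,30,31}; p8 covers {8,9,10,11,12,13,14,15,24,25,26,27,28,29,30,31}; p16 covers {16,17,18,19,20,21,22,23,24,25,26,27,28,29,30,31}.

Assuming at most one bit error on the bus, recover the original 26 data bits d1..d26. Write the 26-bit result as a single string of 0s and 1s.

s1 (pos 1,3,5,7,9,11,13,15,17,19,21,23,25,27,29,31): 0⊕0⊕0⊕0⊕1⊕0⊕1⊕1⊕0⊕0⊕0⊕0⊕0⊕1⊕1⊕0 = 1
s2 (pos 2,3,6,7,10,11,14,15,18,19,22,23,26,27,30,31): 1⊕0⊕0⊕0⊕1⊕0⊕0⊕1⊕0⊕0⊕0⊕0⊕0⊕1⊕1⊕0 = 1
s4 (pos 4,5,6,7,12,13,14,15,20,21,22,23,28,29,30,31): 0⊕0⊕0⊕0⊕0⊕1⊕0⊕1⊕0⊕0⊕0⊕0⊕0⊕1⊕1⊕0 = 0
s8 (pos 8,9,10,11,12,13,14,15,24,25,26,27,28,29,30,31): 0⊕1⊕1⊕0⊕0⊕1⊕0⊕1⊕1⊕0⊕0⊕1⊕0⊕1⊕1⊕0 = 0
s16 (pos 16,17,18,19,20,21,22,23,24,25,26,27,28,29,30,31): 0⊕0⊕0⊕0⊕0⊕0⊕0⊕0⊕1⊕0⊕0⊕1⊕0⊕1⊕1⊕0 = 0
Syndrome s16…s1 = 00011 → error at position 3.
Flip position 3: 0100000011001010000000010010110 → 0110000011001010000000010010110
Read data bits from positions 3,5,6,7,9,10,11,12,13,14,15,17,18,19,20,21,22,23,24,25,26,27,28,29,30,31: 10001100101000000010010110

10001100101000000010010110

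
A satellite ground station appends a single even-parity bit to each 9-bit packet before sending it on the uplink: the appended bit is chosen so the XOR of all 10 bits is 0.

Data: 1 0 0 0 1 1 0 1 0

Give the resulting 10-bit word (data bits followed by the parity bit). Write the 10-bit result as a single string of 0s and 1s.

1000110100

XOR of the 9 data bits: 1⊕0⊕0⊕0⊕1⊕1⊕0⊕1⊕0 = 0
Parity bit = 0 (so all 10 bits XOR to 0).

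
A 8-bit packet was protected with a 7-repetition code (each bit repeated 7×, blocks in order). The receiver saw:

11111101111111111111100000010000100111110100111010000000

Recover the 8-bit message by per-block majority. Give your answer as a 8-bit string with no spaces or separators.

Block 1 (1111110): 6 ones → 1
Block 2 (1111111): 7 ones → 1
Block 3 (1111111): 7 ones → 1
Block 4 (0000001): 1 one → 0
Block 5 (0000100): 1 one → 0
Block 6 (1111101): 6 ones → 1
Block 7 (0011101): 4 ones → 1
Block 8 (0000000): 0 ones → 0

11100110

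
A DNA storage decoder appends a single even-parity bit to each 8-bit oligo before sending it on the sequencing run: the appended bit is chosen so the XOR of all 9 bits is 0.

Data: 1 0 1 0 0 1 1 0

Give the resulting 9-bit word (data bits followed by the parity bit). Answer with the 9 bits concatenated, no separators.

101001100

XOR of the 8 data bits: 1⊕0⊕1⊕0⊕0⊕1⊕1⊕0 = 0
Parity bit = 0 (so all 9 bits XOR to 0).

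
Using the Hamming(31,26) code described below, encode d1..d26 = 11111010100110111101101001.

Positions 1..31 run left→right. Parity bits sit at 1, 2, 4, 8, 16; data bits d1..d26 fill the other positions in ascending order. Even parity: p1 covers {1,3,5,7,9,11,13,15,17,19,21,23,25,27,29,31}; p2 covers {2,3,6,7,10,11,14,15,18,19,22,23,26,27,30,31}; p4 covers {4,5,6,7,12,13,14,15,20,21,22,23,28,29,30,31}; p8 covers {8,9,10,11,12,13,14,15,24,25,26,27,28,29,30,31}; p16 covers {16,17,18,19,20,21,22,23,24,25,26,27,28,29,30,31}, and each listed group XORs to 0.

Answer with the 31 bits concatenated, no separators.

1110111110101000110111101101001

Place data at non-parity positions: p1 p2 1 p4 1 1 1 p8 1 0 1 0 1 0 0 p16 1 1 0 1 1 1 1 0 1 1 0 1 0 0 1
p1 (pos 1,3,5,7,9,11,13,15,17,19,21,23,25,27,29,31): XOR of data positions = 1⊕1⊕1⊕1⊕1⊕1⊕0⊕1⊕0⊕1⊕1⊕1⊕0⊕0⊕1 = 1
p2 (pos 2,3,6,7,10,11,14,15,18,19,22,23,26,27,30,31): XOR of data positions = 1⊕1⊕1⊕0⊕1⊕0⊕0⊕1⊕0⊕1⊕1⊕1⊕0⊕0⊕1 = 1
p4 (pos 4,5,6,7,12,13,14,15,20,21,22,23,28,29,30,31): XOR of data positions = 1⊕1⊕1⊕0⊕1⊕0⊕0⊕1⊕1⊕1⊕1⊕1⊕0⊕0⊕1 = 0
p8 (pos 8,9,10,11,12,13,14,15,24,25,26,27,28,29,30,31): XOR of data positions = 1⊕0⊕1⊕0⊕1⊕0⊕0⊕0⊕1⊕1⊕0⊕1⊕0⊕0⊕1 = 1
p16 (pos 16,17,18,19,20,21,22,23,24,25,26,27,28,29,30,31): XOR of data positions = 1⊕1⊕0⊕1⊕1⊕1⊕1⊕0⊕1⊕1⊕0⊕1⊕0⊕0⊕1 = 0
Codeword: 1110111110101000110111101101001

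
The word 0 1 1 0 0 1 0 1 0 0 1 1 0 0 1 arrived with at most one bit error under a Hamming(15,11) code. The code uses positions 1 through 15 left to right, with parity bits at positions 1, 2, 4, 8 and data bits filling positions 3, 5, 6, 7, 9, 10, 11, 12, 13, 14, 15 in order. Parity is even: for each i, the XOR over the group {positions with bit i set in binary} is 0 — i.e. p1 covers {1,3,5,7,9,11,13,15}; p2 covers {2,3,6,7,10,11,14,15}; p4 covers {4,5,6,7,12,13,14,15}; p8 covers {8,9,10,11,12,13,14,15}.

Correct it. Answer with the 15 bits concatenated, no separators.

011001110011001

s1 (pos 1,3,5,7,9,11,13,15): 0⊕1⊕0⊕0⊕0⊕1⊕0⊕1 = 1
s2 (pos 2,3,6,7,10,11,14,15): 1⊕1⊕1⊕0⊕0⊕1⊕0⊕1 = 1
s4 (pos 4,5,6,7,12,13,14,15): 0⊕0⊕1⊕0⊕1⊕0⊕0⊕1 = 1
s8 (pos 8,9,10,11,12,13,14,15): 1⊕0⊕0⊕1⊕1⊕0⊕0⊕1 = 0
Syndrome s8…s1 = 0111 → error at position 7.
Flip position 7: 011001010011001 → 011001110011001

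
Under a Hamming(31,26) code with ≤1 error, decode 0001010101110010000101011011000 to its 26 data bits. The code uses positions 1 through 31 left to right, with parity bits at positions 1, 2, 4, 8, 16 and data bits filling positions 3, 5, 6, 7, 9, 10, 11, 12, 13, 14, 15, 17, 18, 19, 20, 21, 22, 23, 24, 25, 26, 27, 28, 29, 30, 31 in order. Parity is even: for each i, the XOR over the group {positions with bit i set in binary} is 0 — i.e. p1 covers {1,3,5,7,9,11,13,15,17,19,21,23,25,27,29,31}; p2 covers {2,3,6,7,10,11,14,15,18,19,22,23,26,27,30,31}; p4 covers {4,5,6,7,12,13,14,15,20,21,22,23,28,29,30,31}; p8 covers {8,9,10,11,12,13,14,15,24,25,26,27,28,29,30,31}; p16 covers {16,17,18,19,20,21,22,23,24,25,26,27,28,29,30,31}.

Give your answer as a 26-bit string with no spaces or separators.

00100110001000101011011000

s1 (pos 1,3,5,7,9,11,13,15,17,19,21,23,25,27,29,31): 0⊕0⊕0⊕0⊕0⊕1⊕0⊕1⊕0⊕0⊕0⊕0⊕1⊕1⊕0⊕0 = 0
s2 (pos 2,3,6,7,10,11,14,15,18,19,22,23,26,27,30,31): 0⊕0⊕1⊕0⊕1⊕1⊕0⊕1⊕0⊕0⊕1⊕0⊕0⊕1⊕0⊕0 = 0
s4 (pos 4,5,6,7,12,13,14,15,20,21,22,23,28,29,30,31): 1⊕0⊕1⊕0⊕1⊕0⊕0⊕1⊕1⊕0⊕1⊕0⊕1⊕0⊕0⊕0 = 1
s8 (pos 8,9,10,11,12,13,14,15,24,25,26,27,28,29,30,31): 1⊕0⊕1⊕1⊕1⊕0⊕0⊕1⊕1⊕1⊕0⊕1⊕1⊕0⊕0⊕0 = 1
s16 (pos 16,17,18,19,20,21,22,23,24,25,26,27,28,29,30,31): 0⊕0⊕0⊕0⊕1⊕0⊕1⊕0⊕1⊕1⊕0⊕1⊕1⊕0⊕0⊕0 = 0
Syndrome s16…s1 = 01100 → error at position 12.
Flip position 12: 0001010101110010000101011011000 → 0001010101100010000101011011000
Read data bits from positions 3,5,6,7,9,10,11,12,13,14,15,17,18,19,20,21,22,23,24,25,26,27,28,29,30,31: 00100110001000101011011000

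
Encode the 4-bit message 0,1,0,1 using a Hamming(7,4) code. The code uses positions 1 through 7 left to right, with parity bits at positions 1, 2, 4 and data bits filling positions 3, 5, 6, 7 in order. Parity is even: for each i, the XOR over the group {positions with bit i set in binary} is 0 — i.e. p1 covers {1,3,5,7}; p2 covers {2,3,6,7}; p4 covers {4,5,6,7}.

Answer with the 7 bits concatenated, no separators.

Place data at non-parity positions: p1 p2 0 p4 1 0 1
p1 (pos 1,3,5,7): XOR of data positions = 0⊕1⊕1 = 0
p2 (pos 2,3,6,7): XOR of data positions = 0⊕0⊕1 = 1
p4 (pos 4,5,6,7): XOR of data positions = 1⊕0⊕1 = 0
Codeword: 0100101

0100101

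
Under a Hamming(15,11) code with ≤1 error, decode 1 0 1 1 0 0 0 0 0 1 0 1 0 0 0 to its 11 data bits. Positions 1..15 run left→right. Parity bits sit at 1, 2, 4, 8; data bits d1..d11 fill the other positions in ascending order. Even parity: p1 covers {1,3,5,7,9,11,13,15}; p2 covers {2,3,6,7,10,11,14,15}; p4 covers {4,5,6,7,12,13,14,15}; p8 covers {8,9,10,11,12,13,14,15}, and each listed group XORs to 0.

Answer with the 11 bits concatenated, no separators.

s1 (pos 1,3,5,7,9,11,13,15): 1⊕1⊕0⊕0⊕0⊕0⊕0⊕0 = 0
s2 (pos 2,3,6,7,10,11,14,15): 0⊕1⊕0⊕0⊕1⊕0⊕0⊕0 = 0
s4 (pos 4,5,6,7,12,13,14,15): 1⊕0⊕0⊕0⊕1⊕0⊕0⊕0 = 0
s8 (pos 8,9,10,11,12,13,14,15): 0⊕0⊕1⊕0⊕1⊕0⊕0⊕0 = 0
Syndrome s8…s1 = 0000 → no error.
Read data bits from positions 3,5,6,7,9,10,11,12,13,14,15: 10000101000

10000101000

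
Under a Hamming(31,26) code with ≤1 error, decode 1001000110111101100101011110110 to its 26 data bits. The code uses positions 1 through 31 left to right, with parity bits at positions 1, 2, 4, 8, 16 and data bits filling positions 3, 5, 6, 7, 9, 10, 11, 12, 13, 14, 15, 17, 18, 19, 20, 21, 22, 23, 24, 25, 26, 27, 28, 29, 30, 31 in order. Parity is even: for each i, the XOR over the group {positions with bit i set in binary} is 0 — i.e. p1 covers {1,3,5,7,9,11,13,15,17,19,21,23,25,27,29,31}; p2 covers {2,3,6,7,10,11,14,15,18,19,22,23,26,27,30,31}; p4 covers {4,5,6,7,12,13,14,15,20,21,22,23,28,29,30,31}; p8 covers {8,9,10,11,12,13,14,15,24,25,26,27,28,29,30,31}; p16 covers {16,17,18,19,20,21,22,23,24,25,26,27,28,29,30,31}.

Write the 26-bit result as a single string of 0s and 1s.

s1 (pos 1,3,5,7,9,11,13,15,17,19,21,23,25,27,29,31): 1⊕0⊕0⊕0⊕1⊕1⊕1⊕0⊕1⊕0⊕0⊕0⊕1⊕1⊕1⊕0 = 0
s2 (pos 2,3,6,7,10,11,14,15,18,19,22,23,26,27,30,31): 0⊕0⊕0⊕0⊕0⊕1⊕1⊕0⊕0⊕0⊕1⊕0⊕1⊕1⊕1⊕0 = 0
s4 (pos 4,5,6,7,12,13,14,15,20,21,22,23,28,29,30,31): 1⊕0⊕0⊕0⊕1⊕1⊕1⊕0⊕1⊕0⊕1⊕0⊕0⊕1⊕1⊕0 = 0
s8 (pos 8,9,10,11,12,13,14,15,24,25,26,27,28,29,30,31): 1⊕1⊕0⊕1⊕1⊕1⊕1⊕0⊕1⊕1⊕1⊕1⊕0⊕1⊕1⊕0 = 0
s16 (pos 16,17,18,19,20,21,22,23,24,25,26,27,28,29,30,31): 1⊕1⊕0⊕0⊕1⊕0⊕1⊕0⊕1⊕1⊕1⊕1⊕0⊕1⊕1⊕0 = 0
Syndrome s16…s1 = 00000 → no error.
Read data bits from positions 3,5,6,7,9,10,11,12,13,14,15,17,18,19,20,21,22,23,24,25,26,27,28,29,30,31: 00001011110100101011110110

00001011110100101011110110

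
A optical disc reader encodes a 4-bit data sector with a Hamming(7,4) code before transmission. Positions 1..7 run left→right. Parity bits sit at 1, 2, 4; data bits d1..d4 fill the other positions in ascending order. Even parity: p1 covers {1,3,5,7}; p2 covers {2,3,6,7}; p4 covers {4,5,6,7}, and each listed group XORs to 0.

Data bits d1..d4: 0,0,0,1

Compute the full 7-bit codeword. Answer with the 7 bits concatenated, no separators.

1101001

Place data at non-parity positions: p1 p2 0 p4 0 0 1
p1 (pos 1,3,5,7): XOR of data positions = 0⊕0⊕1 = 1
p2 (pos 2,3,6,7): XOR of data positions = 0⊕0⊕1 = 1
p4 (pos 4,5,6,7): XOR of data positions = 0⊕0⊕1 = 1
Codeword: 1101001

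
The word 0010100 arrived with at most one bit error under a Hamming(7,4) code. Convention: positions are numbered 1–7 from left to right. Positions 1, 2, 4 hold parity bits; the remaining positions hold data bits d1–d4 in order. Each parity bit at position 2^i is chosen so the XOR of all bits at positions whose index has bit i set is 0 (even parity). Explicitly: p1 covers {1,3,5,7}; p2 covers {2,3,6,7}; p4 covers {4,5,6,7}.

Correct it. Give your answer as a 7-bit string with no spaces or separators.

0010110

s1 (pos 1,3,5,7): 0⊕1⊕1⊕0 = 0
s2 (pos 2,3,6,7): 0⊕1⊕0⊕0 = 1
s4 (pos 4,5,6,7): 0⊕1⊕0⊕0 = 1
Syndrome s4…s1 = 110 → error at position 6.
Flip position 6: 0010100 → 0010110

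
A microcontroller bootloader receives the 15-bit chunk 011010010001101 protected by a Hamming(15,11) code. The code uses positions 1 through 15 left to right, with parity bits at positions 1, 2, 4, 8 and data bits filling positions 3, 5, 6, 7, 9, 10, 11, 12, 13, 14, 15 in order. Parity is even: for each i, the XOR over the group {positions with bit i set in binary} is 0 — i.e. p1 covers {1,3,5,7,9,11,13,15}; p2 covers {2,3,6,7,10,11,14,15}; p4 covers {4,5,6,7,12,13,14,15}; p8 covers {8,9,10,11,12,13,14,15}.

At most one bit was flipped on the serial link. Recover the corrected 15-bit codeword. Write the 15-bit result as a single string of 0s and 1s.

s1 (pos 1,3,5,7,9,11,13,15): 0⊕1⊕1⊕0⊕0⊕0⊕1⊕1 = 0
s2 (pos 2,3,6,7,10,11,14,15): 1⊕1⊕0⊕0⊕0⊕0⊕0⊕1 = 1
s4 (pos 4,5,6,7,12,13,14,15): 0⊕1⊕0⊕0⊕1⊕1⊕0⊕1 = 0
s8 (pos 8,9,10,11,12,13,14,15): 1⊕0⊕0⊕0⊕1⊕1⊕0⊕1 = 0
Syndrome s8…s1 = 0010 → error at position 2.
Flip position 2: 011010010001101 → 001010010001101

001010010001101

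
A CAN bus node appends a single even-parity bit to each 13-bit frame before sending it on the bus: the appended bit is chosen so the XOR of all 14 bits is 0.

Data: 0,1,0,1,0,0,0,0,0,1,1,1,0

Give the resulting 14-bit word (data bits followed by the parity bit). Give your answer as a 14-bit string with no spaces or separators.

01010000011101

XOR of the 13 data bits: 0⊕1⊕0⊕1⊕0⊕0⊕0⊕0⊕0⊕1⊕1⊕1⊕0 = 1
Parity bit = 1 (so all 14 bits XOR to 0).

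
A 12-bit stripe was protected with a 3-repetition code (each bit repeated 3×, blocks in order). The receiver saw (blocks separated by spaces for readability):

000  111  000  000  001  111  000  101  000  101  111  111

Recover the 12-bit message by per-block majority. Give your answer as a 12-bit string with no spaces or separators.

010001010111

Block 1 (000): 0 ones → 0
Block 2 (111): 3 ones → 1
Block 3 (000): 0 ones → 0
Block 4 (000): 0 ones → 0
Block 5 (001): 1 one → 0
Block 6 (111): 3 ones → 1
Block 7 (000): 0 ones → 0
Block 8 (101): 2 ones → 1
Block 9 (000): 0 ones → 0
Block 10 (101): 2 ones → 1
Block 11 (111): 3 ones → 1
Block 12 (111): 3 ones → 1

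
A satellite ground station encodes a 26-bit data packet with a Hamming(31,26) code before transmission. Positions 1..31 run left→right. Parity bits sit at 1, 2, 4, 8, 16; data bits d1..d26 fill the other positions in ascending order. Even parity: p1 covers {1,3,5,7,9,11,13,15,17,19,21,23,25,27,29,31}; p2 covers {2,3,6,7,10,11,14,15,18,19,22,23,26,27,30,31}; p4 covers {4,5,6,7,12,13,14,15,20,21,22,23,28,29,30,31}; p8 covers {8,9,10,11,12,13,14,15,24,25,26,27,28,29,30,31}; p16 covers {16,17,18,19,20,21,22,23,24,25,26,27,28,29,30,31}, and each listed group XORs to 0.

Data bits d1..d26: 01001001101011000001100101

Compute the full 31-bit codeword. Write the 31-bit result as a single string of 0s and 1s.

Place data at non-parity positions: p1 p2 0 p4 1 0 0 p8 1 0 0 1 1 0 1 p16 0 1 1 0 0 0 0 0 1 1 0 0 1 0 1
p1 (pos 1,3,5,7,9,11,13,15,17,19,21,23,25,27,29,31): XOR of data positions = 0⊕1⊕0⊕1⊕0⊕1⊕1⊕0⊕1⊕0⊕0⊕1⊕0⊕1⊕1 = 0
p2 (pos 2,3,6,7,10,11,14,15,18,19,22,23,26,27,30,31): XOR of data positions = 0⊕0⊕0⊕0⊕0⊕0⊕1⊕1⊕1⊕0⊕0⊕1⊕0⊕0⊕1 = 1
p4 (pos 4,5,6,7,12,13,14,15,20,21,22,23,28,29,30,31): XOR of data positions = 1⊕0⊕0⊕1⊕1⊕0⊕1⊕0⊕0⊕0⊕0⊕0⊕1⊕0⊕1 = 0
p8 (pos 8,9,10,11,12,13,14,15,24,25,26,27,28,29,30,31): XOR of data positions = 1⊕0⊕0⊕1⊕1⊕0⊕1⊕0⊕1⊕1⊕0⊕0⊕1⊕0⊕1 = 0
p16 (pos 16,17,18,19,20,21,22,23,24,25,26,27,28,29,30,31): XOR of data positions = 0⊕1⊕1⊕0⊕0⊕0⊕0⊕0⊕1⊕1⊕0⊕0⊕1⊕0⊕1 = 0
Codeword: 0100100010011010011000001100101

0100100010011010011000001100101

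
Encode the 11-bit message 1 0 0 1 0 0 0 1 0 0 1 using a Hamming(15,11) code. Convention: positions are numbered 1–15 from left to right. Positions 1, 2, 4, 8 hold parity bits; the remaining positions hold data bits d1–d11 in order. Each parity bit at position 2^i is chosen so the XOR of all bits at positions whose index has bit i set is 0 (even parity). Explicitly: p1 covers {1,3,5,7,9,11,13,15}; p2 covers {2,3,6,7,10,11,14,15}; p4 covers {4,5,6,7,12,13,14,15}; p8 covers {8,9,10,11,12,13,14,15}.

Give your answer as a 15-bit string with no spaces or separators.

Place data at non-parity positions: p1 p2 1 p4 0 0 1 p8 0 0 0 1 0 0 1
p1 (pos 1,3,5,7,9,11,13,15): XOR of data positions = 1⊕0⊕1⊕0⊕0⊕0⊕1 = 1
p2 (pos 2,3,6,7,10,11,14,15): XOR of data positions = 1⊕0⊕1⊕0⊕0⊕0⊕1 = 1
p4 (pos 4,5,6,7,12,13,14,15): XOR of data positions = 0⊕0⊕1⊕1⊕0⊕0⊕1 = 1
p8 (pos 8,9,10,11,12,13,14,15): XOR of data positions = 0⊕0⊕0⊕1⊕0⊕0⊕1 = 0
Codeword: 111100100001001

111100100001001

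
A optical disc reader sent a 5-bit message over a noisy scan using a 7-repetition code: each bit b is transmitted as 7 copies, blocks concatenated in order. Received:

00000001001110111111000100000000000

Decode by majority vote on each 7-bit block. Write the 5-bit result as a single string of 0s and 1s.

01100

Block 1 (0000000): 0 ones → 0
Block 2 (1001110): 4 ones → 1
Block 3 (1111110): 6 ones → 1
Block 4 (0010000): 1 one → 0
Block 5 (0000000): 0 ones → 0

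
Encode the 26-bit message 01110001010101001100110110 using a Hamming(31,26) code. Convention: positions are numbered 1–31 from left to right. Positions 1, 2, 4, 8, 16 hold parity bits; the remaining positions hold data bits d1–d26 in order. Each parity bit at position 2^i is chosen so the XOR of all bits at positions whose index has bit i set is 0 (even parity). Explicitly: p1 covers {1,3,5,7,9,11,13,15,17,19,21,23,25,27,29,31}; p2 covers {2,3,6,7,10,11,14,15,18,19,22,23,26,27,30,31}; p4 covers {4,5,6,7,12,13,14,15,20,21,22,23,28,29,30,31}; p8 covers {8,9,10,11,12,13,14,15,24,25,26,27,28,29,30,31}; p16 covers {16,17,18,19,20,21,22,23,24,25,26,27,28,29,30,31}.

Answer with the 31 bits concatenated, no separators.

1101111000010100101001100110110

Place data at non-parity positions: p1 p2 0 p4 1 1 1 p8 0 0 0 1 0 1 0 p16 1 0 1 0 0 1 1 0 0 1 1 0 1 1 0
p1 (pos 1,3,5,7,9,11,13,15,17,19,21,23,25,27,29,31): XOR of data positions = 0⊕1⊕1⊕0⊕0⊕0⊕0⊕1⊕1⊕0⊕1⊕0⊕1⊕1⊕0 = 1
p2 (pos 2,3,6,7,10,11,14,15,18,19,22,23,26,27,30,31): XOR of data positions = 0⊕1⊕1⊕0⊕0⊕1⊕0⊕0⊕1⊕1⊕1⊕1⊕1⊕1⊕0 = 1
p4 (pos 4,5,6,7,12,13,14,15,20,21,22,23,28,29,30,31): XOR of data positions = 1⊕1⊕1⊕1⊕0⊕1⊕0⊕0⊕0⊕1⊕1⊕0⊕1⊕1⊕0 = 1
p8 (pos 8,9,10,11,12,13,14,15,24,25,26,27,28,29,30,31): XOR of data positions = 0⊕0⊕0⊕1⊕0⊕1⊕0⊕0⊕0⊕1⊕1⊕0⊕1⊕1⊕0 = 0
p16 (pos 16,17,18,19,20,21,22,23,24,25,26,27,28,29,30,31): XOR of data positions = 1⊕0⊕1⊕0⊕0⊕1⊕1⊕0⊕0⊕1⊕1⊕0⊕1⊕1⊕0 = 0
Codeword: 1101111000010100101001100110110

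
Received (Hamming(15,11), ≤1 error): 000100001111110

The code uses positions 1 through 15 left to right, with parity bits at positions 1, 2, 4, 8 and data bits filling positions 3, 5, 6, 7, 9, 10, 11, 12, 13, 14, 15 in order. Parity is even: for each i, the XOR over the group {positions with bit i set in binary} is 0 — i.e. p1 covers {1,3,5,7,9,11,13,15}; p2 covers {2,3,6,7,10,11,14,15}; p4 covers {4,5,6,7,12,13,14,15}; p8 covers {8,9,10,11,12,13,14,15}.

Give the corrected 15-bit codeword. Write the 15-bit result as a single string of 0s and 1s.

s1 (pos 1,3,5,7,9,11,13,15): 0⊕0⊕0⊕0⊕1⊕1⊕1⊕0 = 1
s2 (pos 2,3,6,7,10,11,14,15): 0⊕0⊕0⊕0⊕1⊕1⊕1⊕0 = 1
s4 (pos 4,5,6,7,12,13,14,15): 1⊕0⊕0⊕0⊕1⊕1⊕1⊕0 = 0
s8 (pos 8,9,10,11,12,13,14,15): 0⊕1⊕1⊕1⊕1⊕1⊕1⊕0 = 0
Syndrome s8…s1 = 0011 → error at position 3.
Flip position 3: 000100001111110 → 001100001111110

001100001111110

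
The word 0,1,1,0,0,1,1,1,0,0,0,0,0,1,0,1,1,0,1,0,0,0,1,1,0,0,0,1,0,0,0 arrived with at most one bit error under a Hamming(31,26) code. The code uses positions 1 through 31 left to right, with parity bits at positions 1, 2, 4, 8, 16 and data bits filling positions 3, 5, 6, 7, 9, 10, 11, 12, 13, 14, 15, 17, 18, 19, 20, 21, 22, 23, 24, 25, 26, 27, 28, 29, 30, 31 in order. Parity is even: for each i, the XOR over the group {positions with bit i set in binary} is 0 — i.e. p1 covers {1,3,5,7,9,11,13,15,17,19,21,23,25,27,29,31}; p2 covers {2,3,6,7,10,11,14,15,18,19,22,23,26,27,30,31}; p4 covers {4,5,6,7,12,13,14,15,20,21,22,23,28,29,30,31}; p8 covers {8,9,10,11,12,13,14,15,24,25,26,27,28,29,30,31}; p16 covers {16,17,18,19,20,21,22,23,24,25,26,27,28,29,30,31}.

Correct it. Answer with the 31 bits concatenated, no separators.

s1 (pos 1,3,5,7,9,11,13,15,17,19,21,23,25,27,29,31): 0⊕1⊕0⊕1⊕0⊕0⊕0⊕0⊕1⊕1⊕0⊕1⊕0⊕0⊕0⊕0 = 1
s2 (pos 2,3,6,7,10,11,14,15,18,19,22,23,26,27,30,31): 1⊕1⊕1⊕1⊕0⊕0⊕1⊕0⊕0⊕1⊕0⊕1⊕0⊕0⊕0⊕0 = 1
s4 (pos 4,5,6,7,12,13,14,15,20,21,22,23,28,29,30,31): 0⊕0⊕1⊕1⊕0⊕0⊕1⊕0⊕0⊕0⊕0⊕1⊕1⊕0⊕0⊕0 = 1
s8 (pos 8,9,10,11,12,13,14,15,24,25,26,27,28,29,30,31): 1⊕0⊕0⊕0⊕0⊕0⊕1⊕0⊕1⊕0⊕0⊕0⊕1⊕0⊕0⊕0 = 0
s16 (pos 16,17,18,19,20,21,22,23,24,25,26,27,28,29,30,31): 1⊕1⊕0⊕1⊕0⊕0⊕0⊕1⊕1⊕0⊕0⊕0⊕1⊕0⊕0⊕0 = 0
Syndrome s16…s1 = 00111 → error at position 7.
Flip position 7: 0110011100000101101000110001000 → 0110010100000101101000110001000

0110010100000101101000110001000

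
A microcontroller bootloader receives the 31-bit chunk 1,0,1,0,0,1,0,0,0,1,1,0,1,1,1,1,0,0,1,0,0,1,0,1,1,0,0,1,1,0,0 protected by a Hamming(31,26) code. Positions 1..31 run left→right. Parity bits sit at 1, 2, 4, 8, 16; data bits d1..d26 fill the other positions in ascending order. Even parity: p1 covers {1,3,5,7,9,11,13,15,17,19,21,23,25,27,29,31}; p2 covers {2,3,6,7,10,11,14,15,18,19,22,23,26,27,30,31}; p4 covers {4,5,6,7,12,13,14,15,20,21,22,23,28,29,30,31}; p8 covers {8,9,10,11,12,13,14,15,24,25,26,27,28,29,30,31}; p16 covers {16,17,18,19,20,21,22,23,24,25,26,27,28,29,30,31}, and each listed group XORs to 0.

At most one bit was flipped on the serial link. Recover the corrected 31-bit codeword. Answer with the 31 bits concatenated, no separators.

1010010001101111001001011000100

s1 (pos 1,3,5,7,9,11,13,15,17,19,21,23,25,27,29,31): 1⊕1⊕0⊕0⊕0⊕1⊕1⊕1⊕0⊕1⊕0⊕0⊕1⊕0⊕1⊕0 = 0
s2 (pos 2,3,6,7,10,11,14,15,18,19,22,23,26,27,30,31): 0⊕1⊕1⊕0⊕1⊕1⊕1⊕1⊕0⊕1⊕1⊕0⊕0⊕0⊕0⊕0 = 0
s4 (pos 4,5,6,7,12,13,14,15,20,21,22,23,28,29,30,31): 0⊕0⊕1⊕0⊕0⊕1⊕1⊕1⊕0⊕0⊕1⊕0⊕1⊕1⊕0⊕0 = 1
s8 (pos 8,9,10,11,12,13,14,15,24,25,26,27,28,29,30,31): 0⊕0⊕1⊕1⊕0⊕1⊕1⊕1⊕1⊕1⊕0⊕0⊕1⊕1⊕0⊕0 = 1
s16 (pos 16,17,18,19,20,21,22,23,24,25,26,27,28,29,30,31): 1⊕0⊕0⊕1⊕0⊕0⊕1⊕0⊕1⊕1⊕0⊕0⊕1⊕1⊕0⊕0 = 1
Syndrome s16…s1 = 11100 → error at position 28.
Flip position 28: 1010010001101111001001011001100 → 1010010001101111001001011000100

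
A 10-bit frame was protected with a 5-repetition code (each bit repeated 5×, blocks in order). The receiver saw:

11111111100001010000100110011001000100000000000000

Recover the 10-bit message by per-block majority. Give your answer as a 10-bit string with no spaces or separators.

1100100000

Block 1 (11111): 5 ones → 1
Block 2 (11110): 4 ones → 1
Block 3 (00010): 1 one → 0
Block 4 (10000): 1 one → 0
Block 5 (10011): 3 ones → 1
Block 6 (00110): 2 ones → 0
Block 7 (01000): 1 one → 0
Block 8 (10000): 1 one → 0
Block 9 (00000): 0 ones → 0
Block 10 (00000): 0 ones → 0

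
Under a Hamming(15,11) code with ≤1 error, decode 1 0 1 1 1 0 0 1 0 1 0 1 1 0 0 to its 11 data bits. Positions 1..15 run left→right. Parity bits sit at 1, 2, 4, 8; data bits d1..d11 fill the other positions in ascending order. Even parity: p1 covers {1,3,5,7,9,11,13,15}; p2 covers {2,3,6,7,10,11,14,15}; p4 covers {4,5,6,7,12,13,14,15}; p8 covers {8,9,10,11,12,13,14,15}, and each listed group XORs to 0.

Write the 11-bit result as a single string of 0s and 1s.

s1 (pos 1,3,5,7,9,11,13,15): 1⊕1⊕1⊕0⊕0⊕0⊕1⊕0 = 0
s2 (pos 2,3,6,7,10,11,14,15): 0⊕1⊕0⊕0⊕1⊕0⊕0⊕0 = 0
s4 (pos 4,5,6,7,12,13,14,15): 1⊕1⊕0⊕0⊕1⊕1⊕0⊕0 = 0
s8 (pos 8,9,10,11,12,13,14,15): 1⊕0⊕1⊕0⊕1⊕1⊕0⊕0 = 0
Syndrome s8…s1 = 0000 → no error.
Read data bits from positions 3,5,6,7,9,10,11,12,13,14,15: 11000101100

11000101100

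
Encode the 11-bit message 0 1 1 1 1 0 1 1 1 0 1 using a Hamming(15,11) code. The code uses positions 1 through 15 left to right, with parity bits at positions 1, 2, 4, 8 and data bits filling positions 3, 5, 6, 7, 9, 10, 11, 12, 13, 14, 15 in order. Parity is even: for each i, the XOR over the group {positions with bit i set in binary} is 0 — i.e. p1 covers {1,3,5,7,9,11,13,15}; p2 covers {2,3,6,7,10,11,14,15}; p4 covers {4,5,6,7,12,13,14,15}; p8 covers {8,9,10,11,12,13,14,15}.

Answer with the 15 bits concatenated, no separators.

000011111011101

Place data at non-parity positions: p1 p2 0 p4 1 1 1 p8 1 0 1 1 1 0 1
p1 (pos 1,3,5,7,9,11,13,15): XOR of data positions = 0⊕1⊕1⊕1⊕1⊕1⊕1 = 0
p2 (pos 2,3,6,7,10,11,14,15): XOR of data positions = 0⊕1⊕1⊕0⊕1⊕0⊕1 = 0
p4 (pos 4,5,6,7,12,13,14,15): XOR of data positions = 1⊕1⊕1⊕1⊕1⊕0⊕1 = 0
p8 (pos 8,9,10,11,12,13,14,15): XOR of data positions = 1⊕0⊕1⊕1⊕1⊕0⊕1 = 1
Codeword: 000011111011101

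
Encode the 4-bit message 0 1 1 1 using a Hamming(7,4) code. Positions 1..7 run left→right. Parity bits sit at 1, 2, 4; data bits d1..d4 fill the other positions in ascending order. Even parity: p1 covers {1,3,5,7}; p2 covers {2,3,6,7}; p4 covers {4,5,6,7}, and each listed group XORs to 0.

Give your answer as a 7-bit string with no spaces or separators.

Place data at non-parity positions: p1 p2 0 p4 1 1 1
p1 (pos 1,3,5,7): XOR of data positions = 0⊕1⊕1 = 0
p2 (pos 2,3,6,7): XOR of data positions = 0⊕1⊕1 = 0
p4 (pos 4,5,6,7): XOR of data positions = 1⊕1⊕1 = 1
Codeword: 0001111

0001111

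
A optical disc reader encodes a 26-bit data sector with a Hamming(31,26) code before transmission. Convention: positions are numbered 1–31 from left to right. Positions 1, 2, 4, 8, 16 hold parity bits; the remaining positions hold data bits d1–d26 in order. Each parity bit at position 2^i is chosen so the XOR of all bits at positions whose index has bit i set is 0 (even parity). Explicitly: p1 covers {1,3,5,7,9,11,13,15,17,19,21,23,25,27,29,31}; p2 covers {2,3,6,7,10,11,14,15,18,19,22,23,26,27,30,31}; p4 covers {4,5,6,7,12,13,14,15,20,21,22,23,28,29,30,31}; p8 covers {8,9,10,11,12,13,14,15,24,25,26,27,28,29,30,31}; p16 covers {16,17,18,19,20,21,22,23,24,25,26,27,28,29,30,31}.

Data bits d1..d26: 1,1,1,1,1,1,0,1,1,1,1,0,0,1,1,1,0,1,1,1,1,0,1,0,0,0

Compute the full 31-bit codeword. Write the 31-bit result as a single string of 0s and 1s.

Place data at non-parity positions: p1 p2 1 p4 1 1 1 p8 1 1 0 1 1 1 1 p16 0 0 1 1 1 0 1 1 1 1 0 1 0 0 0
p1 (pos 1,3,5,7,9,11,13,15,17,19,21,23,25,27,29,31): XOR of data positions = 1⊕1⊕1⊕1⊕0⊕1⊕1⊕0⊕1⊕1⊕1⊕1⊕0⊕0⊕0 = 0
p2 (pos 2,3,6,7,10,11,14,15,18,19,22,23,26,27,30,31): XOR of data positions = 1⊕1⊕1⊕1⊕0⊕1⊕1⊕0⊕1⊕0⊕1⊕1⊕0⊕0⊕0 = 1
p4 (pos 4,5,6,7,12,13,14,15,20,21,22,23,28,29,30,31): XOR of data positions = 1⊕1⊕1⊕1⊕1⊕1⊕1⊕1⊕1⊕0⊕1⊕1⊕0⊕0⊕0 = 1
p8 (pos 8,9,10,11,12,13,14,15,24,25,26,27,28,29,30,31): XOR of data positions = 1⊕1⊕0⊕1⊕1⊕1⊕1⊕1⊕1⊕1⊕0⊕1⊕0⊕0⊕0 = 0
p16 (pos 16,17,18,19,20,21,22,23,24,25,26,27,28,29,30,31): XOR of data positions = 0⊕0⊕1⊕1⊕1⊕0⊕1⊕1⊕1⊕1⊕0⊕1⊕0⊕0⊕0 = 0
Codeword: 0111111011011110001110111101000

0111111011011110001110111101000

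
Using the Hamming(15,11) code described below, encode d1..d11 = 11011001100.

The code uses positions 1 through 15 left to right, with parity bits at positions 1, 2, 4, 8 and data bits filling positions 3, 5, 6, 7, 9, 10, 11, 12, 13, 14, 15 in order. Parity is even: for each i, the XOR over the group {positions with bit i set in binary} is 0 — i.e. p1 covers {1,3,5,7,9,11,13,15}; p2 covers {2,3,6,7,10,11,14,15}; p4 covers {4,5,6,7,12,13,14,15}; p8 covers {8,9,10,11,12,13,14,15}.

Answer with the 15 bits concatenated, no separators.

101010111001100

Place data at non-parity positions: p1 p2 1 p4 1 0 1 p8 1 0 0 1 1 0 0
p1 (pos 1,3,5,7,9,11,13,15): XOR of data positions = 1⊕1⊕1⊕1⊕0⊕1⊕0 = 1
p2 (pos 2,3,6,7,10,11,14,15): XOR of data positions = 1⊕0⊕1⊕0⊕0⊕0⊕0 = 0
p4 (pos 4,5,6,7,12,13,14,15): XOR of data positions = 1⊕0⊕1⊕1⊕1⊕0⊕0 = 0
p8 (pos 8,9,10,11,12,13,14,15): XOR of data positions = 1⊕0⊕0⊕1⊕1⊕0⊕0 = 1
Codeword: 101010111001100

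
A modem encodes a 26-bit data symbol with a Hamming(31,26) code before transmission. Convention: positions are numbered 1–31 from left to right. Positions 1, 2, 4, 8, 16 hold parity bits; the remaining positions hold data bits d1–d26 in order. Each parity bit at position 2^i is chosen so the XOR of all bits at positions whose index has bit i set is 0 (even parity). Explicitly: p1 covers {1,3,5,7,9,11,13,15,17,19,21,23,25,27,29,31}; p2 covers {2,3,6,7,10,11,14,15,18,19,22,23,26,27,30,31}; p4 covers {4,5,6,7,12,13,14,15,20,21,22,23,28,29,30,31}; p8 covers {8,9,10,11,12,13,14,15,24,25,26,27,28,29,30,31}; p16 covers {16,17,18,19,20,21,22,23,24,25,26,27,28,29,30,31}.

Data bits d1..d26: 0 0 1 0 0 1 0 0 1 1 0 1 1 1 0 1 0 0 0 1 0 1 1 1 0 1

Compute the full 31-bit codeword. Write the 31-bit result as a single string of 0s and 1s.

Place data at non-parity positions: p1 p2 0 p4 0 1 0 p8 0 1 0 0 1 1 0 p16 1 1 1 0 1 0 0 0 1 0 1 1 1 0 1
p1 (pos 1,3,5,7,9,11,13,15,17,19,21,23,25,27,29,31): XOR of data positions = 0⊕0⊕0⊕0⊕0⊕1⊕0⊕1⊕1⊕1⊕0⊕1⊕1⊕1⊕1 = 0
p2 (pos 2,3,6,7,10,11,14,15,18,19,22,23,26,27,30,31): XOR of data positions = 0⊕1⊕0⊕1⊕0⊕1⊕0⊕1⊕1⊕0⊕0⊕0⊕1⊕0⊕1 = 1
p4 (pos 4,5,6,7,12,13,14,15,20,21,22,23,28,29,30,31): XOR of data positions = 0⊕1⊕0⊕0⊕1⊕1⊕0⊕0⊕1⊕0⊕0⊕1⊕1⊕0⊕1 = 1
p8 (pos 8,9,10,11,12,13,14,15,24,25,26,27,28,29,30,31): XOR of data positions = 0⊕1⊕0⊕0⊕1⊕1⊕0⊕0⊕1⊕0⊕1⊕1⊕1⊕0⊕1 = 0
p16 (pos 16,17,18,19,20,21,22,23,24,25,26,27,28,29,30,31): XOR of data positions = 1⊕1⊕1⊕0⊕1⊕0⊕0⊕0⊕1⊕0⊕1⊕1⊕1⊕0⊕1 = 1
Codeword: 0101010001001101111010001011101

0101010001001101111010001011101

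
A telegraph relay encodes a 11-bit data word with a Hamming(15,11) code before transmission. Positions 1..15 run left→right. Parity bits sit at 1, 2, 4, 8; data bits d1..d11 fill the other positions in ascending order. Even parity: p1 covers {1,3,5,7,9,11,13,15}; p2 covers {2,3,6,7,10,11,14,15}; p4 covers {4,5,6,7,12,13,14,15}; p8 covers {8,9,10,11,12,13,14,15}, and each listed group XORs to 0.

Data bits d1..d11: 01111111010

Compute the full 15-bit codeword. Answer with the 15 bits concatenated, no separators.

010111111111010

Place data at non-parity positions: p1 p2 0 p4 1 1 1 p8 1 1 1 1 0 1 0
p1 (pos 1,3,5,7,9,11,13,15): XOR of data positions = 0⊕1⊕1⊕1⊕1⊕0⊕0 = 0
p2 (pos 2,3,6,7,10,11,14,15): XOR of data positions = 0⊕1⊕1⊕1⊕1⊕1⊕0 = 1
p4 (pos 4,5,6,7,12,13,14,15): XOR of data positions = 1⊕1⊕1⊕1⊕0⊕1⊕0 = 1
p8 (pos 8,9,10,11,12,13,14,15): XOR of data positions = 1⊕1⊕1⊕1⊕0⊕1⊕0 = 1
Codeword: 010111111111010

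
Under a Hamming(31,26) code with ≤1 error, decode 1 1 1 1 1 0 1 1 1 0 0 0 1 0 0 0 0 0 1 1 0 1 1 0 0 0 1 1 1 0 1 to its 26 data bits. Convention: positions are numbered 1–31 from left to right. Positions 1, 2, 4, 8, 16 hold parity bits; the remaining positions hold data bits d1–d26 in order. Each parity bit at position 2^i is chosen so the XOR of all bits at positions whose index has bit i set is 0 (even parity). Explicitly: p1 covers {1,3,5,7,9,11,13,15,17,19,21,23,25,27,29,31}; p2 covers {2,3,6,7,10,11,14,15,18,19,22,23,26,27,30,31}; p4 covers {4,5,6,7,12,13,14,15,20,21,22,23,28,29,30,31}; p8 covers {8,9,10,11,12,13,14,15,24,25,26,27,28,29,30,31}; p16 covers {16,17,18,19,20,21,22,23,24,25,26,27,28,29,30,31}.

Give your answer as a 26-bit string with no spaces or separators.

s1 (pos 1,3,5,7,9,11,13,15,17,19,21,23,25,27,29,31): 1⊕1⊕1⊕1⊕1⊕0⊕1⊕0⊕0⊕1⊕0⊕1⊕0⊕1⊕1⊕1 = 1
s2 (pos 2,3,6,7,10,11,14,15,18,19,22,23,26,27,30,31): 1⊕1⊕0⊕1⊕0⊕0⊕0⊕0⊕0⊕1⊕1⊕1⊕0⊕1⊕0⊕1 = 0
s4 (pos 4,5,6,7,12,13,14,15,20,21,22,23,28,29,30,31): 1⊕1⊕0⊕1⊕0⊕1⊕0⊕0⊕1⊕0⊕1⊕1⊕1⊕1⊕0⊕1 = 0
s8 (pos 8,9,10,11,12,13,14,15,24,25,26,27,28,29,30,31): 1⊕1⊕0⊕0⊕0⊕1⊕0⊕0⊕0⊕0⊕0⊕1⊕1⊕1⊕0⊕1 = 1
s16 (pos 16,17,18,19,20,21,22,23,24,25,26,27,28,29,30,31): 0⊕0⊕0⊕1⊕1⊕0⊕1⊕1⊕0⊕0⊕0⊕1⊕1⊕1⊕0⊕1 = 0
Syndrome s16…s1 = 01001 → error at position 9.
Flip position 9: 1111101110001000001101100011101 → 1111101100001000001101100011101
Read data bits from positions 3,5,6,7,9,10,11,12,13,14,15,17,18,19,20,21,22,23,24,25,26,27,28,29,30,31: 11010000100001101100011101

11010000100001101100011101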